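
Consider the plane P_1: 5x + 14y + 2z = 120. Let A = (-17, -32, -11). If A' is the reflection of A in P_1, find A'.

λ = (n·A − d)/|n|² = (-555 − 120)/225 = -3.
Reflection = A − 2λn = (-17, -32, -11) − (-6)·(5, 14, 2) = (13, 52, 1).

(13, 52, 1)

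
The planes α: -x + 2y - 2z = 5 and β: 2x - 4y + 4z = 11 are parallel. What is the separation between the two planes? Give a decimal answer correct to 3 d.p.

Rescale β by 1/(-2): -x + 2y - 2z = -11/2. Then distance = |5 − (-11/2)| / √9 ≈ 3.500.

3.500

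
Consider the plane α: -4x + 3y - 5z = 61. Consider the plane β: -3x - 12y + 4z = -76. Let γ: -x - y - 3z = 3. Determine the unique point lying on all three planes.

Solving the 3×3 linear system -4x + 3y - 5z = 61, -3x - 12y + 4z = -76, -x - y - 3z = 3 (e.g. by elimination or Cramer's rule, determinant = -154) gives (-8, 8, -1).

(-8, 8, -1)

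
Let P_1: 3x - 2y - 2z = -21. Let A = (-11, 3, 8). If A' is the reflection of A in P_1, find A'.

(1, -5, 0)

λ = (n·A − d)/|n|² = (-55 − (-21))/17 = -2.
Reflection = A − 2λn = (-11, 3, 8) − (-4)·(3, -2, -2) = (1, -5, 0).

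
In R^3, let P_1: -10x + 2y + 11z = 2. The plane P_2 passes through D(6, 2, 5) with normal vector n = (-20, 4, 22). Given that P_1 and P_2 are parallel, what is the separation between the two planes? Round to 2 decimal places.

0.20

P_2: n·r = n·D gives -20x + 4y + 22z = -2.
Rescale P_2 by 1/2: -10x + 2y + 11z = -1. Then distance = |2 − (-1)| / √225 ≈ 0.20.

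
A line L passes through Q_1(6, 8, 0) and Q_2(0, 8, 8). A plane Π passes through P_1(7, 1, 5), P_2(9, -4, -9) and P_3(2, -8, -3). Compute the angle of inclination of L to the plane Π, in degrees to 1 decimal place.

A direction vector for L is Q_2 − Q_1 = (-6, 0, 8).
P_1P_2 = (2, -5, -14), P_1P_3 = (-5, -9, -8); a normal to Π is P_1P_2 × P_1P_3 = (-86, 86, -43).
Using P_1: Π has equation -86x + 86y - 43z = -731.
sin θ = |n·v| / (|n||v|) = |172| / (√16641 · √100) = 0.13333.
θ ≈ 7.7°.

7.7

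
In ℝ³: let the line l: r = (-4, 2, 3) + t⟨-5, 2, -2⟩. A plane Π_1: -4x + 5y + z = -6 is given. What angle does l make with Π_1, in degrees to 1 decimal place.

48.8

sin θ = |n·v| / (|n||v|) = |28| / (√42 · √33) = 0.75210.
θ ≈ 48.8°.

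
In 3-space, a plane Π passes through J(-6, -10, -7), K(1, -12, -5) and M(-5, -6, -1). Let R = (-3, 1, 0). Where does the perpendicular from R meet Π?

JK = (7, -2, 2), JM = (1, 4, 6); a normal to Π is JK × JM = (-20, -40, 30).
Using J: Π has equation -20x - 40y + 30z = 310.
Foot = R − λn with λ = (n·R − d)/|n|² = (20 − 310)/2900 = -1/10.
Foot = (-3, 1, 0) − (-1/10)·(-20, -40, 30) = (-5, -3, 3).

(-5, -3, 3)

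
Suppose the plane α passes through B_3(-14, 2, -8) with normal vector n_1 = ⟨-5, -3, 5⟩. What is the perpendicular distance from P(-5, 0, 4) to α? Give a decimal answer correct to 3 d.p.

α: n_1·r = n_1·B_3 gives -5x - 3y + 5z = 24.
n·P − d = (-5)·(-5) + (-3)·(0) + (5)·(4) − 24 = 21; |n| = √59.
Distance = |21| / √59 = 21/√59 ≈ 2.734.

2.734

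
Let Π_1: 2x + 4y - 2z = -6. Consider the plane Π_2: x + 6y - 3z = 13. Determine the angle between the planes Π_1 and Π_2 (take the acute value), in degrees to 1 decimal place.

cos θ = |n₁·n₂| / (|n₁||n₂|) = |32| / (√24 · √46).
θ = arccos(0.96309) ≈ 15.6°.

15.6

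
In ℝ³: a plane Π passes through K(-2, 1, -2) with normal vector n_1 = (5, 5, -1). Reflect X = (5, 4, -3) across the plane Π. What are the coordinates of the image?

Π: n_1·r = n_1·K gives 5x + 5y - z = -3.
λ = (n·X − d)/|n|² = (48 − (-3))/51 = 1.
Reflection = X − 2λn = (5, 4, -3) − 2·(5, 5, -1) = (-5, -6, -1).

(-5, -6, -1)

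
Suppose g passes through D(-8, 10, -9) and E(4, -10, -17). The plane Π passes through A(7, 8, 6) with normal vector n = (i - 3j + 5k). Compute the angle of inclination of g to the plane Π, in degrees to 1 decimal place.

12.7

A direction vector for g is E − D = (12, -20, -8).
Π: n·r = n·A gives x - 3y + 5z = 13.
sin θ = |n·v| / (|n||v|) = |32| / (√35 · √608) = 0.21936.
θ ≈ 12.7°.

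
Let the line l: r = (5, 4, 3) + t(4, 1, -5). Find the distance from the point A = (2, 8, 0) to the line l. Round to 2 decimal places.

Taking (5, 4, 3) on l with direction v = (4, 1, -5): w = A − (5, 4, 3) = (-3, 4, -3), and w × v = (-17, -27, -19).
Distance = |w × v| / |v| = √1379 / √42 ≈ 5.73.

5.73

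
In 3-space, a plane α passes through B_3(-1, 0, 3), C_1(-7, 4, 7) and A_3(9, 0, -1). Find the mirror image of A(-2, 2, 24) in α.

(-14, 14, -6)

B_3C_1 = (-6, 4, 4), B_3A_3 = (10, 0, -4); a normal to α is B_3C_1 × B_3A_3 = (-16, 16, -40).
Using B_3: α has equation -16x + 16y - 40z = -104.
λ = (n·A − d)/|n|² = (-896 − (-104))/2112 = -3/8.
Reflection = A − 2λn = (-2, 2, 24) − (-3/4)·(-16, 16, -40) = (-14, 14, -6).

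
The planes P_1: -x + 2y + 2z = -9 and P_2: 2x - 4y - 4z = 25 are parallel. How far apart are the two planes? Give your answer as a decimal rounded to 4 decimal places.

1.1667

Rescale P_2 by 1/(-2): -x + 2y + 2z = -25/2. Then distance = |-9 − (-25/2)| / √9 ≈ 1.1667.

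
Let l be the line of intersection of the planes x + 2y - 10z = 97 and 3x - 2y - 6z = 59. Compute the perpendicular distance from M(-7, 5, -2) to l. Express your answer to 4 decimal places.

Direction of l: (1, 2, -10) × (3, -2, -6) = (-32, -24, -8).
A point on l: solving the two plane equations with x = -1 gives (-1, -1, -10).
Taking (-1, -1, -10) on l with direction v = (-32, -24, -8): w = M − (-1, -1, -10) = (-6, 6, 8), and w × v = (144, -304, 336).
Distance = |w × v| / |v| = √226048 / √1664 ≈ 11.6553.

11.6553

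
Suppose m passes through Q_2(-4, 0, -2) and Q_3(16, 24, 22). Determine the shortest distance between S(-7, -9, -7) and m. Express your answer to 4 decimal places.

A direction vector for m is Q_3 − Q_2 = (20, 24, 24).
Taking (-4, 0, -2) on m with direction v = (20, 24, 24): w = S − (-4, 0, -2) = (-3, -9, -5), and w × v = (-96, -28, 108).
Distance = |w × v| / |v| = √21664 / √1552 ≈ 3.7361.

3.7361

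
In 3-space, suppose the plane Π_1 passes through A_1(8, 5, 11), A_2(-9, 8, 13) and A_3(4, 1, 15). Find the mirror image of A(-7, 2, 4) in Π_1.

(-3, 14, 20)

A_1A_2 = (-17, 3, 2), A_1A_3 = (-4, -4, 4); a normal to Π_1 is A_1A_2 × A_1A_3 = (20, 60, 80).
Using A_1: Π_1 has equation 20x + 60y + 80z = 1340.
λ = (n·A − d)/|n|² = (300 − 1340)/10400 = -1/10.
Reflection = A − 2λn = (-7, 2, 4) − (-1/5)·(20, 60, 80) = (-3, 14, 20).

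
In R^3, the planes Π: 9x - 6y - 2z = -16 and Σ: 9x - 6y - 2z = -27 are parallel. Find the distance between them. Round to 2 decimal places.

1.00

Same normal n = (9, -6, -2) with |n| = √121; distance = |-16 − (-27)| / |n| = 11/√121 ≈ 1.00.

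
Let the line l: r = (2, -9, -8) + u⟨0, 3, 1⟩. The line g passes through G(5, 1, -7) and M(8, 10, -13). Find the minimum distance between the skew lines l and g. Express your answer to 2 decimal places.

2.10

A direction vector for g is M − G = (3, 9, -6).
Common perpendicular direction n = (0, 3, 1) × (3, 9, -6) = (-27, 3, -9).
With w = (5, 1, -7) − (2, -9, -8) = (3, 10, 1), w · n = -60.
Distance = |w · n| / |n| = |-60| / √819 ≈ 2.10.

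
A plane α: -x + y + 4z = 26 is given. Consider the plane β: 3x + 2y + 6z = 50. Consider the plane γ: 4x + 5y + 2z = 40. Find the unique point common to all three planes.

(2, 4, 6)

Solving the 3×3 linear system -x + y + 4z = 26, 3x + 2y + 6z = 50, 4x + 5y + 2z = 40 (e.g. by elimination or Cramer's rule, determinant = 72) gives (2, 4, 6).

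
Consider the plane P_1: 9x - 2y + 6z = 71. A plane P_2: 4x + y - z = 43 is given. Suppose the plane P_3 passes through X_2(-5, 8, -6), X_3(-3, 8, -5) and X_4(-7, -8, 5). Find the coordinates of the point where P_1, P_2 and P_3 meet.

(9, 8, 1)

X_2X_3 = (2, 0, 1), X_2X_4 = (-2, -16, 11); a normal to P_3 is X_2X_3 × X_2X_4 = (16, -24, -32).
Using X_2: P_3 has equation 16x - 24y - 32z = -80.
Solving the 3×3 linear system 9x - 2y + 6z = 71, 4x + y - z = 43, 16x - 24y - 32z = -80 (e.g. by elimination or Cramer's rule, determinant = -1400) gives (9, 8, 1).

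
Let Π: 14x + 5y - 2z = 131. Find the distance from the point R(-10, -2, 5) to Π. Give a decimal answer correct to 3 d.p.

19.400

n·R − d = (14)·(-10) + (5)·(-2) + (-2)·(5) − 131 = -291; |n| = √225.
Distance = |-291| / √225 = 291/√225 ≈ 19.400.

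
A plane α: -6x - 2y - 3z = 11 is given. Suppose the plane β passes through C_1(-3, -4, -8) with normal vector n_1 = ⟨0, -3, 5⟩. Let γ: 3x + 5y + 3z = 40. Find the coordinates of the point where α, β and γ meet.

β: n_1·r = n_1·C_1 gives -3y + 5z = -28.
Solving the 3×3 linear system -6x - 2y - 3z = 11, -3y + 5z = -28, 3x + 5y + 3z = 40 (e.g. by elimination or Cramer's rule, determinant = 147) gives (-6, 11, 1).

(-6, 11, 1)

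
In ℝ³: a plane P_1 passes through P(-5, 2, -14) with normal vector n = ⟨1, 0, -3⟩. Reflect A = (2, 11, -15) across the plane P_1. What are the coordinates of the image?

P_1: n·r = n·P gives x - 3z = 37.
λ = (n·A − d)/|n|² = (47 − 37)/10 = 1.
Reflection = A − 2λn = (2, 11, -15) − 2·(1, 0, -3) = (0, 11, -9).

(0, 11, -9)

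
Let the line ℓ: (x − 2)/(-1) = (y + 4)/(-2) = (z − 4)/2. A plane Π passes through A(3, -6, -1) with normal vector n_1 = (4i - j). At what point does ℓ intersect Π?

ℓ has direction (-1, -2, 2) through (2, -4, 4).
Π: n_1·r = n_1·A gives 4x - y = 18.
Substitute r = (2, -4, 4) + t(-1, -2, 2) into the plane: 12 + (-2)t = 18, so t = -3.
Intersection: (2, -4, 4) + (-3)·(-1, -2, 2) = (5, 2, -2).

(5, 2, -2)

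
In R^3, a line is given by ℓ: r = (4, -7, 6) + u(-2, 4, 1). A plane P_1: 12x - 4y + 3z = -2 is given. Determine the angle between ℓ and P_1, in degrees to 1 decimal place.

38.4

sin θ = |n·v| / (|n||v|) = |-37| / (√169 · √21) = 0.62108.
θ ≈ 38.4°.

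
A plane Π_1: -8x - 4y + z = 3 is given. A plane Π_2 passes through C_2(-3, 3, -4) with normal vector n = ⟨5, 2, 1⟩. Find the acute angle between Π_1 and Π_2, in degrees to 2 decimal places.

Π_2: n·r = n·C_2 gives 5x + 2y + z = -13.
cos θ = |n₁·n₂| / (|n₁||n₂|) = |-47| / (√81 · √30).
θ = arccos(0.95344) ≈ 17.55°.

17.55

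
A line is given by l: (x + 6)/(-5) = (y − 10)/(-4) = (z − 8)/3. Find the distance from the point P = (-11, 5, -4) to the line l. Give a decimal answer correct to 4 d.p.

l has direction (-5, -4, 3) through (-6, 10, 8).
Taking (-6, 10, 8) on l with direction v = (-5, -4, 3): w = P − (-6, 10, 8) = (-5, -5, -12), and w × v = (-63, 75, -5).
Distance = |w × v| / |v| = √9619 / √50 ≈ 13.8701.

13.8701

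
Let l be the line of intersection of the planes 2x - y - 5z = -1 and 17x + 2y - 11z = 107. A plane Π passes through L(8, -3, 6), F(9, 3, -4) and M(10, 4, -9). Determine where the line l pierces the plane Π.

Direction of l: (2, -1, -5) × (17, 2, -11) = (21, -63, 21).
A point on l: solving the two plane equations with x = 10 gives (10, -4, 5).
LF = (1, 6, -10), LM = (2, 7, -15); a normal to Π is LF × LM = (-20, -5, -5).
Using L: Π has equation -20x - 5y - 5z = -175.
Substitute r = (10, -4, 5) + t(21, -63, 21) into the plane: -205 + (-210)t = -175, so t = -1/7.
Intersection: (10, -4, 5) + (-1/7)·(21, -63, 21) = (7, 5, 2).

(7, 5, 2)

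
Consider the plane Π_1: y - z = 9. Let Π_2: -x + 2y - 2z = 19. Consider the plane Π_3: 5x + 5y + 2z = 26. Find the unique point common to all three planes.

Solving the 3×3 linear system y - z = 9, -x + 2y - 2z = 19, 5x + 5y + 2z = 26 (e.g. by elimination or Cramer's rule, determinant = 7) gives (-1, 7, -2).

(-1, 7, -2)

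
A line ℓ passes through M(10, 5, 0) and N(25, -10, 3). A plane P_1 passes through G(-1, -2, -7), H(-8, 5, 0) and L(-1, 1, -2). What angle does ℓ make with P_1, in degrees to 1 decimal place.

24.1

A direction vector for ℓ is N − M = (15, -15, 3).
GH = (-7, 7, 7), GL = (0, 3, 5); a normal to P_1 is GH × GL = (14, 35, -21).
Using G: P_1 has equation 14x + 35y - 21z = 63.
sin θ = |n·v| / (|n||v|) = |-378| / (√1862 · √459) = 0.40888.
θ ≈ 24.1°.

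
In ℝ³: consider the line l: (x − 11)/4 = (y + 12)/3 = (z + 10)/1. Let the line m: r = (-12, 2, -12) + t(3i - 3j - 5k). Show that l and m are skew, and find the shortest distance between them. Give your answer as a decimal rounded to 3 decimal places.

19.175

l has direction (4, 3, 1) through (11, -12, -10).
Common perpendicular direction n = (4, 3, 1) × (3, -3, -5) = (-12, 23, -21).
With w = (-12, 2, -12) − (11, -12, -10) = (-23, 14, -2), w · n = 640.
Since n ≠ 0 the lines are not parallel, and w · n = 640 ≠ 0 so they do not intersect; hence they are skew.
Distance = |w · n| / |n| = |640| / √1114 ≈ 19.175.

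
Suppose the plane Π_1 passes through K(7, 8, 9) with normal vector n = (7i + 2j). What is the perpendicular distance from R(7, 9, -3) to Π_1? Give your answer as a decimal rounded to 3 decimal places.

Π_1: n·r = n·K gives 7x + 2y = 65.
n·R − d = (7)·(7) + (2)·(9) + (0)·(-3) − 65 = 2; |n| = √53.
Distance = |2| / √53 = 2/√53 ≈ 0.275.

0.275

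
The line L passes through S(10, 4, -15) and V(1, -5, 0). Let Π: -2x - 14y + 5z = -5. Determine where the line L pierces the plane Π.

(4, -2, -5)

A direction vector for L is V − S = (-9, -9, 15).
Substitute r = (10, 4, -15) + t(-9, -9, 15) into the plane: -151 + 219t = -5, so t = 2/3.
Intersection: (10, 4, -15) + (2/3)·(-9, -9, 15) = (4, -2, -5).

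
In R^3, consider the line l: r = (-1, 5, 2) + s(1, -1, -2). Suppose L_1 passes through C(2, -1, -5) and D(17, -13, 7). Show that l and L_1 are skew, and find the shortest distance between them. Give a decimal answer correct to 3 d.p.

2.220

A direction vector for L_1 is D − C = (15, -12, 12).
Common perpendicular direction n = (1, -1, -2) × (15, -12, 12) = (-36, -42, 3).
With w = (2, -1, -5) − (-1, 5, 2) = (3, -6, -7), w · n = 123.
Since n ≠ 0 the lines are not parallel, and w · n = 123 ≠ 0 so they do not intersect; hence they are skew.
Distance = |w · n| / |n| = |123| / √3069 ≈ 2.220.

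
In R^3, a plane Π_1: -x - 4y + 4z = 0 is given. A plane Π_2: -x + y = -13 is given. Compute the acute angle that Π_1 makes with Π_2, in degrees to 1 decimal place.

cos θ = |n₁·n₂| / (|n₁||n₂|) = |-3| / (√33 · √2).
θ = arccos(0.36927) ≈ 68.3°.

68.3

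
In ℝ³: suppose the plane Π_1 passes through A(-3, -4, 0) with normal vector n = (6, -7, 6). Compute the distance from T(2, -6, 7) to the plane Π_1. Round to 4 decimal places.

Π_1: n·r = n·A gives 6x - 7y + 6z = 10.
n·T − d = (6)·(2) + (-7)·(-6) + (6)·(7) − 10 = 86; |n| = √121.
Distance = |86| / √121 = 86/√121 ≈ 7.8182.

7.8182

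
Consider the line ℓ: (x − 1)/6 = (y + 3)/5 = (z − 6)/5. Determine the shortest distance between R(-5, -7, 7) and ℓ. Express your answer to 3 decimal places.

ℓ has direction (6, 5, 5) through (1, -3, 6).
Taking (1, -3, 6) on ℓ with direction v = (6, 5, 5): w = R − (1, -3, 6) = (-6, -4, 1), and w × v = (-25, 36, -6).
Distance = |w × v| / |v| = √1957 / √86 ≈ 4.770.

4.770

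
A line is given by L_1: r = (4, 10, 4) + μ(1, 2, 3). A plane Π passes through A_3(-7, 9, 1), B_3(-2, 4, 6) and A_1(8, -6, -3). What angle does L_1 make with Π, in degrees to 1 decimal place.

34.5

A_3B_3 = (5, -5, 5), A_3A_1 = (15, -15, -4); a normal to Π is A_3B_3 × A_3A_1 = (95, 95, 0).
Using A_3: Π has equation 95x + 95y = 190.
sin θ = |n·v| / (|n||v|) = |285| / (√18050 · √14) = 0.56695.
θ ≈ 34.5°.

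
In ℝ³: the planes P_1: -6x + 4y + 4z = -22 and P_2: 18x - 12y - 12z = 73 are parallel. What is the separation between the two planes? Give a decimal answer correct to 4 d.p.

0.2830

Rescale P_2 by 1/(-3): -6x + 4y + 4z = -73/3. Then distance = |-22 − (-73/3)| / √68 ≈ 0.2830.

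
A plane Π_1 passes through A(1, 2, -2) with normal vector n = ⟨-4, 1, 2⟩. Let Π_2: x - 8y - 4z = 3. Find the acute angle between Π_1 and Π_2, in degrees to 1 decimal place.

Π_1: n·r = n·A gives -4x + y + 2z = -6.
cos θ = |n₁·n₂| / (|n₁||n₂|) = |-20| / (√21 · √81).
θ = arccos(0.48493) ≈ 61.0°.

61.0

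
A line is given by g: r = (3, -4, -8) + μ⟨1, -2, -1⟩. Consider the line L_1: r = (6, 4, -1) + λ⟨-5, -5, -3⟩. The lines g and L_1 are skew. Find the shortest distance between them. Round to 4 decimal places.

Common perpendicular direction n = (1, -2, -1) × (-5, -5, -3) = (1, 8, -15).
With w = (6, 4, -1) − (3, -4, -8) = (3, 8, 7), w · n = -38.
Distance = |w · n| / |n| = |-38| / √290 ≈ 2.2314.

2.2314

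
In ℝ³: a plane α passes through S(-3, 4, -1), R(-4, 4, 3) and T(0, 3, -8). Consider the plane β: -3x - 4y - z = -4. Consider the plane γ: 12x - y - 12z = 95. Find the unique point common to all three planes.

(2, 1, -6)

SR = (-1, 0, 4), ST = (3, -1, -7); a normal to α is SR × ST = (4, 5, 1).
Using S: α has equation 4x + 5y + z = 7.
Solving the 3×3 linear system 4x + 5y + z = 7, -3x - 4y - z = -4, 12x - y - 12z = 95 (e.g. by elimination or Cramer's rule, determinant = -1) gives (2, 1, -6).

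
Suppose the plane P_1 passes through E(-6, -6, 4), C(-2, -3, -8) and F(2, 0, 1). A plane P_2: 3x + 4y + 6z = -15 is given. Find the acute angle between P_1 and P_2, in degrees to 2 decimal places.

EC = (4, 3, -12), EF = (8, 6, -3); a normal to P_1 is EC × EF = (63, -84, 0).
Using E: P_1 has equation 63x - 84y = 126.
cos θ = |n₁·n₂| / (|n₁||n₂|) = |-147| / (√11025 · √61).
θ = arccos(0.17925) ≈ 79.67°.

79.67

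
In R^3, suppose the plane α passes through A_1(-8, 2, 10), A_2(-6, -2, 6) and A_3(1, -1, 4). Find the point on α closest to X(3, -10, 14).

(-1, -2, 4)

A_1A_2 = (2, -4, -4), A_1A_3 = (9, -3, -6); a normal to α is A_1A_2 × A_1A_3 = (12, -24, 30).
Using A_1: α has equation 12x - 24y + 30z = 156.
Foot = X − λn with λ = (n·X − d)/|n|² = (696 − 156)/1620 = 1/3.
Foot = (3, -10, 14) − (1/3)·(12, -24, 30) = (-1, -2, 4).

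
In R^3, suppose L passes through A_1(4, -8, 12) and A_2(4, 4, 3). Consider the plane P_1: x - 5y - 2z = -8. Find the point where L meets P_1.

(4, 0, 6)

A direction vector for L is A_2 − A_1 = (0, 12, -9).
Substitute r = (4, -8, 12) + t(0, 12, -9) into the plane: 20 + (-42)t = -8, so t = 2/3.
Intersection: (4, -8, 12) + (2/3)·(0, 12, -9) = (4, 0, 6).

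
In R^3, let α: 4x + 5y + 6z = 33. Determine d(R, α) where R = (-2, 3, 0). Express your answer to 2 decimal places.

2.96

n·R − d = (4)·(-2) + (5)·(3) + (6)·(0) − 33 = -26; |n| = √77.
Distance = |-26| / √77 = 26/√77 ≈ 2.96.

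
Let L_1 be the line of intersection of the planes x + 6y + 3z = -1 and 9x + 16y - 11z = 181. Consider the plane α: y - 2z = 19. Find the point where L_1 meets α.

Direction of L_1: (1, 6, 3) × (9, 16, -11) = (-114, 38, -38).
A point on L_1: solving the two plane equations with x = 8 gives (8, 2, -7).
Substitute r = (8, 2, -7) + t(-114, 38, -38) into the plane: 16 + 114t = 19, so t = 1/38.
Intersection: (8, 2, -7) + (1/38)·(-114, 38, -38) = (5, 3, -8).

(5, 3, -8)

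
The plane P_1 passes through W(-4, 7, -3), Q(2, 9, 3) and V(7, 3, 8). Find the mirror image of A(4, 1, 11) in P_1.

(10, 1, 5)

WQ = (6, 2, 6), WV = (11, -4, 11); a normal to P_1 is WQ × WV = (46, 0, -46).
Using W: P_1 has equation 46x - 46z = -46.
λ = (n·A − d)/|n|² = (-322 − (-46))/4232 = -3/46.
Reflection = A − 2λn = (4, 1, 11) − (-3/23)·(46, 0, -46) = (10, 1, 5).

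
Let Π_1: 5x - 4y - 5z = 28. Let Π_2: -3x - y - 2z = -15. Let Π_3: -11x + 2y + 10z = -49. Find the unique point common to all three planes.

(5, -2, 1)

Solving the 3×3 linear system 5x - 4y - 5z = 28, -3x - y - 2z = -15, -11x + 2y + 10z = -49 (e.g. by elimination or Cramer's rule, determinant = -153) gives (5, -2, 1).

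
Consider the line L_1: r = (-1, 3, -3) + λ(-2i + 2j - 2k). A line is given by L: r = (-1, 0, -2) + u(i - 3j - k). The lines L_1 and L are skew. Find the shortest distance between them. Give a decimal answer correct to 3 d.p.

Common perpendicular direction n = (-2, 2, -2) × (1, -3, -1) = (-8, -4, 4).
With w = (-1, 0, -2) − (-1, 3, -3) = (0, -3, 1), w · n = 16.
Distance = |w · n| / |n| = |16| / √96 ≈ 1.633.

1.633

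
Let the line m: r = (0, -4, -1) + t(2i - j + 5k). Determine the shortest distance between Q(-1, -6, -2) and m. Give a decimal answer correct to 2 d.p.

2.27

Taking (0, -4, -1) on m with direction v = (2, -1, 5): w = Q − (0, -4, -1) = (-1, -2, -1), and w × v = (-11, 3, 5).
Distance = |w × v| / |v| = √155 / √30 ≈ 2.27.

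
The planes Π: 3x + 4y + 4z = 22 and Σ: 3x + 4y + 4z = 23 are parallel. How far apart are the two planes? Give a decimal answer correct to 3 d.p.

0.156

Same normal n = (3, 4, 4) with |n| = √41; distance = |22 − 23| / |n| = 1/√41 ≈ 0.156.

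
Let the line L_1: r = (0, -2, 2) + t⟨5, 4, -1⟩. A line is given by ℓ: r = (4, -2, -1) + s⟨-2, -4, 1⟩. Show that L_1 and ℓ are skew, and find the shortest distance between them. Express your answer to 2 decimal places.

2.91

Common perpendicular direction n = (5, 4, -1) × (-2, -4, 1) = (0, -3, -12).
With w = (4, -2, -1) − (0, -2, 2) = (4, 0, -3), w · n = 36.
Since n ≠ 0 the lines are not parallel, and w · n = 36 ≠ 0 so they do not intersect; hence they are skew.
Distance = |w · n| / |n| = |36| / √153 ≈ 2.91.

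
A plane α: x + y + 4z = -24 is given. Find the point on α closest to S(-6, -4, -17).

(-3, -1, -5)

Foot = S − λn with λ = (n·S − d)/|n|² = (-78 − (-24))/18 = -3.
Foot = (-6, -4, -17) − (-3)·(1, 1, 4) = (-3, -1, -5).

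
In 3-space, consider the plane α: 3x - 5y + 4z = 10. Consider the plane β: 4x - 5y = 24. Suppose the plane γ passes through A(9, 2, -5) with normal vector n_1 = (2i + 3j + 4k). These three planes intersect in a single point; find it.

(6, 0, -2)

γ: n_1·r = n_1·A gives 2x + 3y + 4z = 4.
Solving the 3×3 linear system 3x - 5y + 4z = 10, 4x - 5y = 24, 2x + 3y + 4z = 4 (e.g. by elimination or Cramer's rule, determinant = 108) gives (6, 0, -2).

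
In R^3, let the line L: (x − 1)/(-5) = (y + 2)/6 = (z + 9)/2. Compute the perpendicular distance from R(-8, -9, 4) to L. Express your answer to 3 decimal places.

16.913

L has direction (-5, 6, 2) through (1, -2, -9).
Taking (1, -2, -9) on L with direction v = (-5, 6, 2): w = R − (1, -2, -9) = (-9, -7, 13), and w × v = (-92, -47, -89).
Distance = |w × v| / |v| = √18594 / √65 ≈ 16.913.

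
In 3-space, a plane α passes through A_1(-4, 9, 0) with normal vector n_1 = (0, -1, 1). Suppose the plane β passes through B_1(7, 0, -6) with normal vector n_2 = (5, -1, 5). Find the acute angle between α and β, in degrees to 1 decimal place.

53.6

α: n_1·r = n_1·A_1 gives -y + z = -9.
β: n_2·r = n_2·B_1 gives 5x - y + 5z = 5.
cos θ = |n₁·n₂| / (|n₁||n₂|) = |6| / (√2 · √51).
θ = arccos(0.59409) ≈ 53.6°.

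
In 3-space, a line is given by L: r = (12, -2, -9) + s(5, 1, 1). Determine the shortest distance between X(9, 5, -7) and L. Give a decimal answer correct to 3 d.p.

Taking (12, -2, -9) on L with direction v = (5, 1, 1): w = X − (12, -2, -9) = (-3, 7, 2), and w × v = (5, 13, -38).
Distance = |w × v| / |v| = √1638 / √27 ≈ 7.789.

7.789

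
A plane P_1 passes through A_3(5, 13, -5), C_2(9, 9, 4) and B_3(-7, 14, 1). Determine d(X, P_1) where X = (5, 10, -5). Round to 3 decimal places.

2.769

A_3C_2 = (4, -4, 9), A_3B_3 = (-12, 1, 6); a normal to P_1 is A_3C_2 × A_3B_3 = (-33, -132, -44).
Using A_3: P_1 has equation -33x - 132y - 44z = -1661.
n·X − d = (-33)·(5) + (-132)·(10) + (-44)·(-5) − (-1661) = 396; |n| = √20449.
Distance = |396| / √20449 = 396/√20449 ≈ 2.769.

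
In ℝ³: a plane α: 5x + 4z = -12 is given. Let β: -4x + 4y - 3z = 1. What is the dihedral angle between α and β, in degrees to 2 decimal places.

38.69

cos θ = |n₁·n₂| / (|n₁||n₂|) = |-32| / (√41 · √41).
θ = arccos(0.78049) ≈ 38.69°.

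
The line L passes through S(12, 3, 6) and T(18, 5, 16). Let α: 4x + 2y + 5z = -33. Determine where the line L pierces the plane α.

(3, 0, -9)

A direction vector for L is T − S = (6, 2, 10).
Substitute r = (12, 3, 6) + t(6, 2, 10) into the plane: 84 + 78t = -33, so t = -3/2.
Intersection: (12, 3, 6) + (-3/2)·(6, 2, 10) = (3, 0, -9).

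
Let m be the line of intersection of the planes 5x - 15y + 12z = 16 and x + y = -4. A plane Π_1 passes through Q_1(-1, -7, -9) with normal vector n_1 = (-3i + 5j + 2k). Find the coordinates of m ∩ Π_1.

(2, -6, -7)

Direction of m: (5, -15, 12) × (1, 1, 0) = (-12, 12, 20).
A point on m: solving the two plane equations with x = 8 gives (8, -12, -17).
Π_1: n_1·r = n_1·Q_1 gives -3x + 5y + 2z = -50.
Substitute r = (8, -12, -17) + t(-12, 12, 20) into the plane: -118 + 136t = -50, so t = 1/2.
Intersection: (8, -12, -17) + (1/2)·(-12, 12, 20) = (2, -6, -7).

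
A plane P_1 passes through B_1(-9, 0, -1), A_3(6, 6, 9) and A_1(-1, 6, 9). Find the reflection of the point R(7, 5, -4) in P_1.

B_1A_3 = (15, 6, 10), B_1A_1 = (8, 6, 10); a normal to P_1 is B_1A_3 × B_1A_1 = (0, -70, 42).
Using B_1: P_1 has equation -70y + 42z = -42.
λ = (n·R − d)/|n|² = (-518 − (-42))/6664 = -1/14.
Reflection = R − 2λn = (7, 5, -4) − (-1/7)·(0, -70, 42) = (7, -5, 2).

(7, -5, 2)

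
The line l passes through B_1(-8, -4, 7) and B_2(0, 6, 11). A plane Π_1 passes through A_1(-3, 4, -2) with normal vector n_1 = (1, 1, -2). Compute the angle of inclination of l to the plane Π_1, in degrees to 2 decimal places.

17.72

A direction vector for l is B_2 − B_1 = (8, 10, 4).
Π_1: n_1·r = n_1·A_1 gives x + y - 2z = 5.
sin θ = |n·v| / (|n||v|) = |10| / (√6 · √180) = 0.30429.
θ ≈ 17.72°.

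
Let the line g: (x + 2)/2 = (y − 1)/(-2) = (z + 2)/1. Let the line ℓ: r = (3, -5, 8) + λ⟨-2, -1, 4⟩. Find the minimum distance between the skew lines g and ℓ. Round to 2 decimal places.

g has direction (2, -2, 1) through (-2, 1, -2).
Common perpendicular direction n = (2, -2, 1) × (-2, -1, 4) = (-7, -10, -6).
With w = (3, -5, 8) − (-2, 1, -2) = (5, -6, 10), w · n = -35.
Distance = |w · n| / |n| = |-35| / √185 ≈ 2.57.

2.57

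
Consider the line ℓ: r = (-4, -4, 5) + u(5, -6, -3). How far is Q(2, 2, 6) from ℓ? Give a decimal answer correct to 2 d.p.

8.48

Taking (-4, -4, 5) on ℓ with direction v = (5, -6, -3): w = Q − (-4, -4, 5) = (6, 6, 1), and w × v = (-12, 23, -66).
Distance = |w × v| / |v| = √5029 / √70 ≈ 8.48.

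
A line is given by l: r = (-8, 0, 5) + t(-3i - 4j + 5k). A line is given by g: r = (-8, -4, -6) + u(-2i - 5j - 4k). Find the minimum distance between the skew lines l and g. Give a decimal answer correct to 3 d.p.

Common perpendicular direction n = (-3, -4, 5) × (-2, -5, -4) = (41, -22, 7).
With w = (-8, -4, -6) − (-8, 0, 5) = (0, -4, -11), w · n = 11.
Distance = |w · n| / |n| = |11| / √2214 ≈ 0.234.

0.234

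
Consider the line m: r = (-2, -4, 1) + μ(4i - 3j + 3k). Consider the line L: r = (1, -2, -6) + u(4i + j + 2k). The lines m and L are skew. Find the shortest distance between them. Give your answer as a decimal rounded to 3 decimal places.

Common perpendicular direction n = (4, -3, 3) × (4, 1, 2) = (-9, 4, 16).
With w = (1, -2, -6) − (-2, -4, 1) = (3, 2, -7), w · n = -131.
Distance = |w · n| / |n| = |-131| / √353 ≈ 6.972.

6.972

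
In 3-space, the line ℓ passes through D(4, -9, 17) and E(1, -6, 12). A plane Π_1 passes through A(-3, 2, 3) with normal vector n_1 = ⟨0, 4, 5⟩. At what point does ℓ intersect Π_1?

(-2, -3, 7)

A direction vector for ℓ is E − D = (-3, 3, -5).
Π_1: n_1·r = n_1·A gives 4y + 5z = 23.
Substitute r = (4, -9, 17) + t(-3, 3, -5) into the plane: 49 + (-13)t = 23, so t = 2.
Intersection: (4, -9, 17) + 2·(-3, 3, -5) = (-2, -3, 7).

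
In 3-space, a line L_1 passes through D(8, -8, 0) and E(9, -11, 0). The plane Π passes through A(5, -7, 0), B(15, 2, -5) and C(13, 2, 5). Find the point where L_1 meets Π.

A direction vector for L_1 is E − D = (1, -3, 0).
AB = (10, 9, -5), AC = (8, 9, 5); a normal to Π is AB × AC = (90, -90, 18).
Using A: Π has equation 90x - 90y + 18z = 1080.
Substitute r = (8, -8, 0) + t(1, -3, 0) into the plane: 1440 + 360t = 1080, so t = -1.
Intersection: (8, -8, 0) + (-1)·(1, -3, 0) = (7, -5, 0).

(7, -5, 0)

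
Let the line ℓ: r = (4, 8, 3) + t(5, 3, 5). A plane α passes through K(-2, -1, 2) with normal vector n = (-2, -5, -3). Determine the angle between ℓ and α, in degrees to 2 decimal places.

57.65

α: n·r = n·K gives -2x - 5y - 3z = 3.
sin θ = |n·v| / (|n||v|) = |-40| / (√38 · √59) = 0.84478.
θ ≈ 57.65°.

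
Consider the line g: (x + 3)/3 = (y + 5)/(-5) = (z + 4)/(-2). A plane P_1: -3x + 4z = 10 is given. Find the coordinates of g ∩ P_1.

g has direction (3, -5, -2) through (-3, -5, -4).
Substitute r = (-3, -5, -4) + t(3, -5, -2) into the plane: -7 + (-17)t = 10, so t = -1.
Intersection: (-3, -5, -4) + (-1)·(3, -5, -2) = (-6, 0, -2).

(-6, 0, -2)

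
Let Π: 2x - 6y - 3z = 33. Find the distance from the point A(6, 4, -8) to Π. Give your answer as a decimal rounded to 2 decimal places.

3.00

n·A − d = (2)·(6) + (-6)·(4) + (-3)·(-8) − 33 = -21; |n| = √49.
Distance = |-21| / √49 = 21/√49 ≈ 3.00.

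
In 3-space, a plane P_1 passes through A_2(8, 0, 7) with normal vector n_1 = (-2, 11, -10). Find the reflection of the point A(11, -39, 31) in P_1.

P_1: n_1·r = n_1·A_2 gives -2x + 11y - 10z = -86.
λ = (n·A − d)/|n|² = (-761 − (-86))/225 = -3.
Reflection = A − 2λn = (11, -39, 31) − (-6)·(-2, 11, -10) = (-1, 27, -29).

(-1, 27, -29)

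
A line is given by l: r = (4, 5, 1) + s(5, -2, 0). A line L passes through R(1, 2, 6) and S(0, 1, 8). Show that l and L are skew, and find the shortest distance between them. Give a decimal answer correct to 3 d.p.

A direction vector for L is S − R = (-1, -1, 2).
Common perpendicular direction n = (5, -2, 0) × (-1, -1, 2) = (-4, -10, -7).
With w = (1, 2, 6) − (4, 5, 1) = (-3, -3, 5), w · n = 7.
Since n ≠ 0 the lines are not parallel, and w · n = 7 ≠ 0 so they do not intersect; hence they are skew.
Distance = |w · n| / |n| = |7| / √165 ≈ 0.545.

0.545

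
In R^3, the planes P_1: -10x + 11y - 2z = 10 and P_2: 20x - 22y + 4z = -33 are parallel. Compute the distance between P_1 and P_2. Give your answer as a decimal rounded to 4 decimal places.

0.4333

Rescale P_2 by 1/(-2): -10x + 11y - 2z = 33/2. Then distance = |10 − (33/2)| / √225 ≈ 0.4333.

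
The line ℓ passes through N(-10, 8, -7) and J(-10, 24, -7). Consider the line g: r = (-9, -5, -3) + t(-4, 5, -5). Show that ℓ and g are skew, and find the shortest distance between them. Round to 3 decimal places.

A direction vector for ℓ is J − N = (0, 16, 0).
Common perpendicular direction n = (0, 16, 0) × (-4, 5, -5) = (-80, 0, 64).
With w = (-9, -5, -3) − (-10, 8, -7) = (1, -13, 4), w · n = 176.
Since n ≠ 0 the lines are not parallel, and w · n = 176 ≠ 0 so they do not intersect; hence they are skew.
Distance = |w · n| / |n| = |176| / √10496 ≈ 1.718.

1.718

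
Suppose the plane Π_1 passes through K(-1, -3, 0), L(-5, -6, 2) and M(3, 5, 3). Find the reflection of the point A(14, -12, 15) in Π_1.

KL = (-4, -3, 2), KM = (4, 8, 3); a normal to Π_1 is KL × KM = (-25, 20, -20).
Using K: Π_1 has equation -25x + 20y - 20z = -35.
λ = (n·A − d)/|n|² = (-890 − (-35))/1425 = -3/5.
Reflection = A − 2λn = (14, -12, 15) − (-6/5)·(-25, 20, -20) = (-16, 12, -9).

(-16, 12, -9)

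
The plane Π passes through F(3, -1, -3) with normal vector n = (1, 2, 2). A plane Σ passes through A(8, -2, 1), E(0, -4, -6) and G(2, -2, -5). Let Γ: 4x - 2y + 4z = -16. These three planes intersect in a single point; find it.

(3, 2, -6)

Π: n·r = n·F gives x + 2y + 2z = -5.
AE = (-8, -2, -7), AG = (-6, 0, -6); a normal to Σ is AE × AG = (12, -6, -12).
Using A: Σ has equation 12x - 6y - 12z = 96.
Solving the 3×3 linear system x + 2y + 2z = -5, 12x - 6y - 12z = 96, 4x - 2y + 4z = -16 (e.g. by elimination or Cramer's rule, determinant = -240) gives (3, 2, -6).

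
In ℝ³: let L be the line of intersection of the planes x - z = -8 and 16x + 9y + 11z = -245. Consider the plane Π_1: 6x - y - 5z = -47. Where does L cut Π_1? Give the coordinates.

(-11, -4, -3)

Direction of L: (1, 0, -1) × (16, 9, 11) = (9, -27, 9).
A point on L: solving the two plane equations with x = -13 gives (-13, 2, -5).
Substitute r = (-13, 2, -5) + t(9, -27, 9) into the plane: -55 + 36t = -47, so t = 2/9.
Intersection: (-13, 2, -5) + (2/9)·(9, -27, 9) = (-11, -4, -3).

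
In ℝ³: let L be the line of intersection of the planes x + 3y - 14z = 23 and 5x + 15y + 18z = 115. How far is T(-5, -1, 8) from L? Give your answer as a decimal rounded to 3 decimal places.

12.653

Direction of L: (1, 3, -14) × (5, 15, 18) = (264, -88, 0).
A point on L: solving the two plane equations with x = 8 gives (8, 5, 0).
Taking (8, 5, 0) on L with direction v = (264, -88, 0): w = T − (8, 5, 0) = (-13, -6, 8), and w × v = (704, 2112, 2728).
Distance = |w × v| / |v| = √12398144 / √77440 ≈ 12.653.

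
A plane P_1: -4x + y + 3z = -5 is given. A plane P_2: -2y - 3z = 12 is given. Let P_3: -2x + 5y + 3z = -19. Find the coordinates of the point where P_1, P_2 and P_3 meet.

Solving the 3×3 linear system -4x + y + 3z = -5, -2y - 3z = 12, -2x + 5y + 3z = -19 (e.g. by elimination or Cramer's rule, determinant = -42) gives (-1, -3, -2).

(-1, -3, -2)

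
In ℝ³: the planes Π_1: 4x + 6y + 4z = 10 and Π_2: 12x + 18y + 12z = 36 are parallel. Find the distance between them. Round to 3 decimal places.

Rescale Π_2 by 1/3: 4x + 6y + 4z = 12. Then distance = |10 − 12| / √68 ≈ 0.243.

0.243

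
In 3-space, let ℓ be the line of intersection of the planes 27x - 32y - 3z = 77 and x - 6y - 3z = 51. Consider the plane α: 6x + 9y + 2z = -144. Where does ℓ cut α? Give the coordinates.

(-9, -10, 0)

Direction of ℓ: (27, -32, -3) × (1, -6, -3) = (78, 78, -130).
A point on ℓ: solving the two plane equations with x = -6 gives (-6, -7, -5).
Substitute r = (-6, -7, -5) + t(78, 78, -130) into the plane: -109 + 910t = -144, so t = -1/26.
Intersection: (-6, -7, -5) + (-1/26)·(78, 78, -130) = (-9, -10, 0).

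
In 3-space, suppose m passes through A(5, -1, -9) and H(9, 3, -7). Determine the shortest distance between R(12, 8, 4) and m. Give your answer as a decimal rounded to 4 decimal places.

8.6023

A direction vector for m is H − A = (4, 4, 2).
Taking (5, -1, -9) on m with direction v = (4, 4, 2): w = R − (5, -1, -9) = (7, 9, 13), and w × v = (-34, 38, -8).
Distance = |w × v| / |v| = √2664 / √36 ≈ 8.6023.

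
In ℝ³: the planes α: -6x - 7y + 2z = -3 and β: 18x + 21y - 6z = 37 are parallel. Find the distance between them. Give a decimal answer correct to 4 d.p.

0.9893

Rescale β by 1/(-3): -6x - 7y + 2z = -37/3. Then distance = |-3 − (-37/3)| / √89 ≈ 0.9893.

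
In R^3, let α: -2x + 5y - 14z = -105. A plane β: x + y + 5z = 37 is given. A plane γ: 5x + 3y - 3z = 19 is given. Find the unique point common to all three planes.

(8, -1, 6)

Solving the 3×3 linear system -2x + 5y - 14z = -105, x + y + 5z = 37, 5x + 3y - 3z = 19 (e.g. by elimination or Cramer's rule, determinant = 204) gives (8, -1, 6).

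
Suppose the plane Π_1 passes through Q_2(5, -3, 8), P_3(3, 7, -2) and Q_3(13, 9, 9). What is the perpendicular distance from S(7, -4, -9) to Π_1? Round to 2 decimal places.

11.46

Q_2P_3 = (-2, 10, -10), Q_2Q_3 = (8, 12, 1); a normal to Π_1 is Q_2P_3 × Q_2Q_3 = (130, -78, -104).
Using Q_2: Π_1 has equation 130x - 78y - 104z = 52.
n·S − d = (130)·(7) + (-78)·(-4) + (-104)·(-9) − 52 = 2106; |n| = √33800.
Distance = |2106| / √33800 = 2106/√33800 ≈ 11.46.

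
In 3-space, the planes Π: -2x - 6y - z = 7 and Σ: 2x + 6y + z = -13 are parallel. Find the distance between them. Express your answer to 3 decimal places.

0.937

Rescale Σ by 1/(-1): -2x - 6y - z = 13. Then distance = |7 − 13| / √41 ≈ 0.937.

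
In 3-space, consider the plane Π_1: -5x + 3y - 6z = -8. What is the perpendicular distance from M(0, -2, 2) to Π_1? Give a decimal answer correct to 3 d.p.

n·M − d = (-5)·(0) + (3)·(-2) + (-6)·(2) − (-8) = -10; |n| = √70.
Distance = |-10| / √70 = 10/√70 ≈ 1.195.

1.195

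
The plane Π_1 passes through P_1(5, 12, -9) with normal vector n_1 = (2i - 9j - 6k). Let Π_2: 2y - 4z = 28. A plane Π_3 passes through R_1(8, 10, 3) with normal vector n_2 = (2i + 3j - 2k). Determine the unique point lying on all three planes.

Π_1: n_1·r = n_1·P_1 gives 2x - 9y - 6z = -44.
Π_3: n_2·r = n_2·R_1 gives 2x + 3y - 2z = 40.
Solving the 3×3 linear system 2x - 9y - 6z = -44, 2y - 4z = 28, 2x + 3y - 2z = 40 (e.g. by elimination or Cramer's rule, determinant = 112) gives (5, 8, -3).

(5, 8, -3)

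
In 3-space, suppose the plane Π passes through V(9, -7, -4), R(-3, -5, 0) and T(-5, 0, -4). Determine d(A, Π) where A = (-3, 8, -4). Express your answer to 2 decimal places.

6.00

VR = (-12, 2, 4), VT = (-14, 7, 0); a normal to Π is VR × VT = (-28, -56, -56).
Using V: Π has equation -28x - 56y - 56z = 364.
n·A − d = (-28)·(-3) + (-56)·(8) + (-56)·(-4) − 364 = -504; |n| = √7056.
Distance = |-504| / √7056 = 504/√7056 ≈ 6.00.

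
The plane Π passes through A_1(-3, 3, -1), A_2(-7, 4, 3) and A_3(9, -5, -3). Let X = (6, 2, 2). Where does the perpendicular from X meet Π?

A_1A_2 = (-4, 1, 4), A_1A_3 = (12, -8, -2); a normal to Π is A_1A_2 × A_1A_3 = (30, 40, 20).
Using A_1: Π has equation 30x + 40y + 20z = 10.
Foot = X − λn with λ = (n·X − d)/|n|² = (300 − 10)/2900 = 1/10.
Foot = (6, 2, 2) − (1/10)·(30, 40, 20) = (3, -2, 0).

(3, -2, 0)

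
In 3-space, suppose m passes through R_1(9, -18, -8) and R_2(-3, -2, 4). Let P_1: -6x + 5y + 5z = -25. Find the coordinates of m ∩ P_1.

A direction vector for m is R_2 − R_1 = (-12, 16, 12).
Substitute r = (9, -18, -8) + t(-12, 16, 12) into the plane: -184 + 212t = -25, so t = 3/4.
Intersection: (9, -18, -8) + (3/4)·(-12, 16, 12) = (0, -6, 1).

(0, -6, 1)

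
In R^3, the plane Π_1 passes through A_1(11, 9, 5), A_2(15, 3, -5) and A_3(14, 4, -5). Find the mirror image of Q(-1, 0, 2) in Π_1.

(19, 20, -2)

A_1A_2 = (4, -6, -10), A_1A_3 = (3, -5, -10); a normal to Π_1 is A_1A_2 × A_1A_3 = (10, 10, -2).
Using A_1: Π_1 has equation 10x + 10y - 2z = 190.
λ = (n·Q − d)/|n|² = (-14 − 190)/204 = -1.
Reflection = Q − 2λn = (-1, 0, 2) − (-2)·(10, 10, -2) = (19, 20, -2).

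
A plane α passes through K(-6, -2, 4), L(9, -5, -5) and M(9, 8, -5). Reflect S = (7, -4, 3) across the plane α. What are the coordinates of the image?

KL = (15, -3, -9), KM = (15, 10, -9); a normal to α is KL × KM = (117, 0, 195).
Using K: α has equation 117x + 195z = 78.
λ = (n·S − d)/|n|² = (1404 − 78)/51714 = 1/39.
Reflection = S − 2λn = (7, -4, 3) − (2/39)·(117, 0, 195) = (1, -4, -7).

(1, -4, -7)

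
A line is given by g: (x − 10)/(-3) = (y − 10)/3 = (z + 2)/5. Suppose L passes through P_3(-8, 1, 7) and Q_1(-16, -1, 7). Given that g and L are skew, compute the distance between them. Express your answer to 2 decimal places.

8.83

g has direction (-3, 3, 5) through (10, 10, -2).
A direction vector for L is Q_1 − P_3 = (-8, -2, 0).
Common perpendicular direction n = (-3, 3, 5) × (-8, -2, 0) = (10, -40, 30).
With w = (-8, 1, 7) − (10, 10, -2) = (-18, -9, 9), w · n = 450.
Distance = |w · n| / |n| = |450| / √2600 ≈ 8.83.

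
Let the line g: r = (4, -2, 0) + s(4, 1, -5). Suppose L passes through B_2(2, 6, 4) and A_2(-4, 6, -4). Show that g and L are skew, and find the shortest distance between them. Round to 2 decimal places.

8.53

A direction vector for L is A_2 − B_2 = (-6, 0, -8).
Common perpendicular direction n = (4, 1, -5) × (-6, 0, -8) = (-8, 62, 6).
With w = (2, 6, 4) − (4, -2, 0) = (-2, 8, 4), w · n = 536.
Since n ≠ 0 the lines are not parallel, and w · n = 536 ≠ 0 so they do not intersect; hence they are skew.
Distance = |w · n| / |n| = |536| / √3944 ≈ 8.53.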